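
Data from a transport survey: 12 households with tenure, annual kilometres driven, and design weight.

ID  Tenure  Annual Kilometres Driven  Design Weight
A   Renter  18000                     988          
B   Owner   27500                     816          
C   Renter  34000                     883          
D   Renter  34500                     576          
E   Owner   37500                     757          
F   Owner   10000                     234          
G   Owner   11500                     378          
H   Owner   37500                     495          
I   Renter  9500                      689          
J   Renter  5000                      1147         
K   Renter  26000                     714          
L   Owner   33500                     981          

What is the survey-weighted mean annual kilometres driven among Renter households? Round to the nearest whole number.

Renter rows: A, C, D, I, J, K
Weighted sum = 18000×988 + 34000×883 + 34500×576 + 9500×689 + 5000×1147 + 26000×714
  = 98522500
Sum of weights = 988 + 883 + 576 + 689 + 1147 + 714 = 4997
Weighted mean = 98522500 / 4997 = 19716.33

19716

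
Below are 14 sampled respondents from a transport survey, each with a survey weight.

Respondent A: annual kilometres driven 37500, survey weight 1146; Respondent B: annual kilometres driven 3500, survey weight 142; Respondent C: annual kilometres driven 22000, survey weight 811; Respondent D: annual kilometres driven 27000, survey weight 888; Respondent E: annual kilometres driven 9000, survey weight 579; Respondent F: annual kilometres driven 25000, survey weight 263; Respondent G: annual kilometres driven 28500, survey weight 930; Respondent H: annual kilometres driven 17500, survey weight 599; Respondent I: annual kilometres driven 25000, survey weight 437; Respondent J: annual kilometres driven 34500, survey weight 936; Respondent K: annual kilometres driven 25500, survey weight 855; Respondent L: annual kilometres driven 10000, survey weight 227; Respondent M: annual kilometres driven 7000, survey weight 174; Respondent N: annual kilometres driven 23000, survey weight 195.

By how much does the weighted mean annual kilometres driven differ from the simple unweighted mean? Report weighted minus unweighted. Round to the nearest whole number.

Unweighted sum = 295000
Unweighted mean = 295000 / 14 = 21071.429
Weighted sum = 207056000
Sum of weights = 8182
Weighted mean = 207056000 / 8182 = 25306.282
Difference (weighted minus unweighted) = 4234.8535

4235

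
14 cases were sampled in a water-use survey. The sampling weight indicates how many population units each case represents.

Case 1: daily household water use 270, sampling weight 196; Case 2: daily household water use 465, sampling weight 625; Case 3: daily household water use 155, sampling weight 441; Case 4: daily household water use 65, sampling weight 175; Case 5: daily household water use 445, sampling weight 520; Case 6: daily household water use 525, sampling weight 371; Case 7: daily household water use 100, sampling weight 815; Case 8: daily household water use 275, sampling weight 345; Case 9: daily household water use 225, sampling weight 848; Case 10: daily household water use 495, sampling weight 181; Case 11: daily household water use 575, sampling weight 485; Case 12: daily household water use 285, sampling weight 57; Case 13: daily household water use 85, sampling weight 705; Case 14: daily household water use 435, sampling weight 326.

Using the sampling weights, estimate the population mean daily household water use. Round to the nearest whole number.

296

Weighted sum = 1803075
Sum of weights = 6090
Weighted mean = 1803075 / 6090 = 296.07143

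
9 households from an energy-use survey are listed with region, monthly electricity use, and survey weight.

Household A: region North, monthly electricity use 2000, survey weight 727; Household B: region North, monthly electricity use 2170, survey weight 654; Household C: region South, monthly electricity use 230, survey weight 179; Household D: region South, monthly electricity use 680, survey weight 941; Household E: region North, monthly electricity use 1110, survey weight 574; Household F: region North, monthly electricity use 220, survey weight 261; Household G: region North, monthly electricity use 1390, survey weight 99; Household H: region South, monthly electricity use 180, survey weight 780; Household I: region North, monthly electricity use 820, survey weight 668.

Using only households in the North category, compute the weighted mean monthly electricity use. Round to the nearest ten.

North rows: A, B, E, F, G, I
Weighted sum = 2000×727 + 2170×654 + 1110×574 + 220×261 + 1390×99 + 820×668
  = 1454000 + 1419180 + 637140 + 57420 + 137610 + 547760 = 4253110
Sum of weights = 727 + 654 + 574 + 261 + 99 + 668 = 2983
Weighted mean = 4253110 / 2983 = 1425.7828

1430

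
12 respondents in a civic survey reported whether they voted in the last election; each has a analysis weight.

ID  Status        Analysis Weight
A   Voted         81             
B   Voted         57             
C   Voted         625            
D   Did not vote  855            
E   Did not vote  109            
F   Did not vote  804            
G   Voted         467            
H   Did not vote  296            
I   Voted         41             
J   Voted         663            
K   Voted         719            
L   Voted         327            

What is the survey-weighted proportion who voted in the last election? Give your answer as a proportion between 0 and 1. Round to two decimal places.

Sum of weights for 'Voted' = 81 + 57 + 625 + 467 + 41 + 663 + 719 + 327 = 2980
Total weight = 81 + 57 + 625 + 855 + 109 + 804 + 467 + 296 + 41 + 663 + 719 + 327 = 5044
Weighted proportion = 2980 / 5044 = 0.59080095

0.59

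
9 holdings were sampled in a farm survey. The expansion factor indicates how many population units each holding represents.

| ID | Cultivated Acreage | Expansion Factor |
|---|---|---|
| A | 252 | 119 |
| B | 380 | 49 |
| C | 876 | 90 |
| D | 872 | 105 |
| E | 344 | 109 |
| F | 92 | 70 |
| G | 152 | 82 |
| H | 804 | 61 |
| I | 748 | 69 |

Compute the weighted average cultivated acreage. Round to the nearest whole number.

Weighted sum = 252×119 + 380×49 + 876×90 + 872×105 + 344×109 + 92×70 + 152×82 + 804×61 + 748×69
  = 376064
Sum of weights = 754
Weighted mean = 376064 / 754 = 498.75862

499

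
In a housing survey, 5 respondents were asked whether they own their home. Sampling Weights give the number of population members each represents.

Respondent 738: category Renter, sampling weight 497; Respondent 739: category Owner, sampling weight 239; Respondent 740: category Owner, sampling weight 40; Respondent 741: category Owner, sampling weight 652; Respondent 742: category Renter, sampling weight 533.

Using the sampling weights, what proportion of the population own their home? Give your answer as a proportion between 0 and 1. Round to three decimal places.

0.475

Sum of weights for 'Owner' = 239 + 40 + 652 = 931
Total weight = 497 + 239 + 40 + 652 + 533 = 1961
Weighted proportion = 931 / 1961 = 0.47475778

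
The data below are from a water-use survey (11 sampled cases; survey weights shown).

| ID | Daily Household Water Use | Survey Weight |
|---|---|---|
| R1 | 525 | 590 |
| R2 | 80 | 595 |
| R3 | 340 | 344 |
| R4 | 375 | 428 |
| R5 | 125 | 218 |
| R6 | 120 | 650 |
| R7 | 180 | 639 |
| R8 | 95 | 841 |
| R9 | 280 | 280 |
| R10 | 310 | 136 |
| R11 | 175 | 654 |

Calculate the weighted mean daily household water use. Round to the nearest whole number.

Weighted sum = 1169985
Sum of weights = 590 + 595 + 344 + 428 + 218 + 650 + 639 + 841 + 280 + 136 + 654 = 5375
Weighted mean = 1169985 / 5375 = 217.67163

218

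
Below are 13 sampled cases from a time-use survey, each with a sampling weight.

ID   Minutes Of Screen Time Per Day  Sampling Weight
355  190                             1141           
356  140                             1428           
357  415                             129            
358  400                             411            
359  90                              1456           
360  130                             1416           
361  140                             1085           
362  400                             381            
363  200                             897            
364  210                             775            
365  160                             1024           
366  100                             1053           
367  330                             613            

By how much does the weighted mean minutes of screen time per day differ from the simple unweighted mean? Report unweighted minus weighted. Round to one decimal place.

Unweighted sum = 2905
Unweighted mean = 2905 / 13 = 223.46154
Weighted sum = 2067645
Sum of weights = 11809
Weighted mean = 2067645 / 11809 = 175.09061
Difference (unweighted minus weighted) = 48.37093

48.4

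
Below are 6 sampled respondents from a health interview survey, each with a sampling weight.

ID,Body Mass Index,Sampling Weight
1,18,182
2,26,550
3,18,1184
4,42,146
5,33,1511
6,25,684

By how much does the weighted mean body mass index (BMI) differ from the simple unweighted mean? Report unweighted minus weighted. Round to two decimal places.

0.69

Unweighted sum = 18 + 26 + 18 + 42 + 33 + 25 = 162
Unweighted mean = 162 / 6 = 27
Weighted sum = 18×182 + 26×550 + 18×1184 + 42×146 + 33×1511 + 25×684
  = 111983
Sum of weights = 4257
Weighted mean = 111983 / 4257 = 26.305614
Difference (unweighted minus weighted) = 0.69438572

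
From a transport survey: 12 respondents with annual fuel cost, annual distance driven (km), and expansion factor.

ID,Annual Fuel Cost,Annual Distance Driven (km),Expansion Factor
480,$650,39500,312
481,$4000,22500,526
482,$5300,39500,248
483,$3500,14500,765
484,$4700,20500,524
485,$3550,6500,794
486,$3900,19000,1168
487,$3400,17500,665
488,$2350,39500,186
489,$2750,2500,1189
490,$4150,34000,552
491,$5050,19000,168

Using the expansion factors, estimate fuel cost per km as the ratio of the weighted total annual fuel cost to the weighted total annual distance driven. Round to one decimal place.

0.2

Σ wᵢ·y = 25242450
Σ wᵢ·x = 39500×312 + 22500×526 + 39500×248 + 14500×765 + 20500×524 + 6500×794 + 19000×1168 + 17500×665 + 39500×186 + 2500×1189 + 34000×552 + 19000×168
  = 12324000 + 11835000 + 9796000 + 11092500 + 10742000 + 5161000 + 22192000 + 11637500 + 7347000 + 2972500 + 18768000 + 3192000 = 127059500
Ratio = 25242450 / 127059500 = 0.19866637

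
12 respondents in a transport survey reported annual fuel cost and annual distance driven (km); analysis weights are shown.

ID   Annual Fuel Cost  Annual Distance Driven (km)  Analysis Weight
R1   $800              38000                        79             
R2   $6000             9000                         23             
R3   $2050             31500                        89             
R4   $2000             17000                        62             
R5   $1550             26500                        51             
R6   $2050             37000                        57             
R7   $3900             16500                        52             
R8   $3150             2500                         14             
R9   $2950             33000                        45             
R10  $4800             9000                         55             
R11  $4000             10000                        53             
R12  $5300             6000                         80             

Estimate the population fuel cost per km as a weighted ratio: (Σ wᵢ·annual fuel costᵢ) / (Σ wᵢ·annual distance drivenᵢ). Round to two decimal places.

Σ wᵢ·y = 800×79 + 6000×23 + 2050×89 + 2000×62 + 1550×51 + 2050×57 + 3900×52 + 3150×14 + 2950×45 + 4800×55 + 4000×53 + 5300×80
  = 63200 + 138000 + 182450 + 124000 + 79050 + 116850 + 202800 + 44100 + 132750 + 264000 + 212000 + 424000 = 1983200
Σ wᵢ·x = 38000×79 + 9000×23 + 31500×89 + 17000×62 + 26500×51 + 37000×57 + 16500×52 + 2500×14 + 33000×45 + 9000×55 + 10000×53 + 6000×80
  = 14410000
Ratio = 1983200 / 14410000 = 0.13762665

0.14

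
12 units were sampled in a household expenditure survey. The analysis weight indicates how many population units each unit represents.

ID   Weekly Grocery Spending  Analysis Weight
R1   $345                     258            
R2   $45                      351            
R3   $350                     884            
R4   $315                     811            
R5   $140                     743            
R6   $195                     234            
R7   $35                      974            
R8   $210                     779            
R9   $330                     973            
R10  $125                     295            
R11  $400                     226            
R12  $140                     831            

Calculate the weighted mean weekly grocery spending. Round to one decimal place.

214.9

Weighted sum = 345×258 + 45×351 + 350×884 + 315×811 + 140×743 + 195×234 + 35×974 + 210×779 + 330×973 + 125×295 + 400×226 + 140×831
  = 1581705
Sum of weights = 258 + 351 + 884 + 811 + 743 + 234 + 974 + 779 + 973 + 295 + 226 + 831 = 7359
Weighted mean = 1581705 / 7359 = 214.93477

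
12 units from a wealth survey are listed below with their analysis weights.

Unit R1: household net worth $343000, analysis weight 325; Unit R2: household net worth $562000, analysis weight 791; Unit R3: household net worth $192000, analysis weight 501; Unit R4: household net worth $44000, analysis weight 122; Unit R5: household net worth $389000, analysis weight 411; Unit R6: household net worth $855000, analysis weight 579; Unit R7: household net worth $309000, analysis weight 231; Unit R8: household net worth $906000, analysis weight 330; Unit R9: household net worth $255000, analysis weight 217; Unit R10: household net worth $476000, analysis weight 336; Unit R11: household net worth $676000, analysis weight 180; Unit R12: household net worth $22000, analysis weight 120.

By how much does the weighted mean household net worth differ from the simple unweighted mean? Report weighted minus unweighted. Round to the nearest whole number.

69078

Unweighted sum = 343000 + 562000 + 192000 + 44000 + 389000 + 855000 + 309000 + 906000 + 255000 + 476000 + 676000 + 22000 = 5029000
Unweighted mean = 5029000 / 12 = 419083.33
Weighted sum = 343000×325 + 562000×791 + 192000×501 + 44000×122 + 389000×411 + 855000×579 + 309000×231 + 906000×330 + 255000×217 + 476000×336 + 676000×180 + 22000×120
  = 2022451000
Sum of weights = 325 + 791 + 501 + 122 + 411 + 579 + 231 + 330 + 217 + 336 + 180 + 120 = 4143
Weighted mean = 2022451000 / 4143 = 488160.99
Difference (weighted minus unweighted) = 69077.661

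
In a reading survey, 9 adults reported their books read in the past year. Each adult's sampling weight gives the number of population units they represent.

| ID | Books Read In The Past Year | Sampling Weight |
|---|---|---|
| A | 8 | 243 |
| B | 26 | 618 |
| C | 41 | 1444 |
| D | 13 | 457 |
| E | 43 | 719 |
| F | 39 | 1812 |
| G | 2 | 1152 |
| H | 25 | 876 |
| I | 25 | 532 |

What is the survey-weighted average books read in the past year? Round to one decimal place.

28.3

Weighted sum = 8×243 + 26×618 + 41×1444 + 13×457 + 43×719 + 39×1812 + 2×1152 + 25×876 + 25×532
  = 222246
Sum of weights = 243 + 618 + 1444 + 457 + 719 + 1812 + 1152 + 876 + 532 = 7853
Weighted mean = 222246 / 7853 = 28.300777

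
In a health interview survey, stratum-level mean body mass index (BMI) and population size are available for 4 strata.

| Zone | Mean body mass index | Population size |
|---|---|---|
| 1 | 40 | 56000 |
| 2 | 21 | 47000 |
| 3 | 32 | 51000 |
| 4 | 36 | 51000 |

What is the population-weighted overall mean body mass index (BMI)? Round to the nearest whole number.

Σ Nₕ·x̄ₕ = 40×56000 + 21×47000 + 32×51000 + 36×51000
  = 6695000
Σ Nₕ = 205000
Overall mean = 6695000 / 205000 = 32.658537

33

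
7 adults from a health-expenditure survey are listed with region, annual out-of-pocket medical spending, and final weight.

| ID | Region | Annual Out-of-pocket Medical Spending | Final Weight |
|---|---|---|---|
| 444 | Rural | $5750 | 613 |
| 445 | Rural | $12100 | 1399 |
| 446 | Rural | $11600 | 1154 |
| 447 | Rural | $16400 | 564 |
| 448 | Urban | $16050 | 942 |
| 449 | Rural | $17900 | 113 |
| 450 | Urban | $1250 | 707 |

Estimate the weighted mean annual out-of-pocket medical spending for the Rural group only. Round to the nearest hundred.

11700

Rural rows: 444, 445, 446, 447, 449
Weighted sum = 5750×613 + 12100×1399 + 11600×1154 + 16400×564 + 17900×113
  = 3524750 + 16927900 + 13386400 + 9249600 + 2022700 = 45111350
Sum of weights = 613 + 1399 + 1154 + 564 + 113 = 3843
Weighted mean = 45111350 / 3843 = 11738.577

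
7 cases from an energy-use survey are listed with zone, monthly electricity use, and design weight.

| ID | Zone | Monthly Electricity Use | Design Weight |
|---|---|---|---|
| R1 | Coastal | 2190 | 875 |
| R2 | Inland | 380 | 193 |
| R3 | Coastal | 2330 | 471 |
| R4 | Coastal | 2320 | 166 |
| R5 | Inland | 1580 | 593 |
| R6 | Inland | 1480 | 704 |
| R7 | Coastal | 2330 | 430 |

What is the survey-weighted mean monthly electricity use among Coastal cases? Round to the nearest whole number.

2266

Coastal rows: R1, R3, R4, R7
Weighted sum = 2190×875 + 2330×471 + 2320×166 + 2330×430
  = 1916250 + 1097430 + 385120 + 1001900 = 4400700
Sum of weights = 875 + 471 + 166 + 430 = 1942
Weighted mean = 4400700 / 1942 = 2266.0659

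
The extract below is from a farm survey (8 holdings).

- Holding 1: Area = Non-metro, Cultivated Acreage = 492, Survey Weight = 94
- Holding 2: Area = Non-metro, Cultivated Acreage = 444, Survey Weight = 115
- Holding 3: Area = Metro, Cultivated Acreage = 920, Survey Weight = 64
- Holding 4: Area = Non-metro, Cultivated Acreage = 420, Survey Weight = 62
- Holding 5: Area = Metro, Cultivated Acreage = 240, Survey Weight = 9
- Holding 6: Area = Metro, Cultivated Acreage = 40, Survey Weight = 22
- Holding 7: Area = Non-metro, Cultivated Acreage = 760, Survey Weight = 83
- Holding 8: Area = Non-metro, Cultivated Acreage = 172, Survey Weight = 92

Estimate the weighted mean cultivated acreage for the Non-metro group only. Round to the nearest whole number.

Non-metro rows: 1, 2, 4, 7, 8
Weighted sum = 202252
Sum of weights = 446
Weighted mean = 202252 / 446 = 453.47982

453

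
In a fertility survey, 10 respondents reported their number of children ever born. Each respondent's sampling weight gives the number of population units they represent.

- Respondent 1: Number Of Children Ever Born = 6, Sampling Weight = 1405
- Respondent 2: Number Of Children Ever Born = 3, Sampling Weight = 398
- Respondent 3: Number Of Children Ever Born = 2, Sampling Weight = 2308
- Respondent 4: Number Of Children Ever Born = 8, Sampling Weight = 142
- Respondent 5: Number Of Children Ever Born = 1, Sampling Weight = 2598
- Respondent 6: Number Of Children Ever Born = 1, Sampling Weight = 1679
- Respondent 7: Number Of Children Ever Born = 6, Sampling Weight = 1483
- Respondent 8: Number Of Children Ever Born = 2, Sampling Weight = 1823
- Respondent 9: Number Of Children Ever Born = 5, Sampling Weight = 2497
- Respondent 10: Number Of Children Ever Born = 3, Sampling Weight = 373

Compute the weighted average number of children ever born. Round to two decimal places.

3.11

Weighted sum = 6×1405 + 3×398 + 2×2308 + 8×142 + 1×2598 + 1×1679 + 6×1483 + 2×1823 + 5×2497 + 3×373
  = 45801
Sum of weights = 1405 + 398 + 2308 + 142 + 2598 + 1679 + 1483 + 1823 + 2497 + 373 = 14706
Weighted mean = 45801 / 14706 = 3.1144431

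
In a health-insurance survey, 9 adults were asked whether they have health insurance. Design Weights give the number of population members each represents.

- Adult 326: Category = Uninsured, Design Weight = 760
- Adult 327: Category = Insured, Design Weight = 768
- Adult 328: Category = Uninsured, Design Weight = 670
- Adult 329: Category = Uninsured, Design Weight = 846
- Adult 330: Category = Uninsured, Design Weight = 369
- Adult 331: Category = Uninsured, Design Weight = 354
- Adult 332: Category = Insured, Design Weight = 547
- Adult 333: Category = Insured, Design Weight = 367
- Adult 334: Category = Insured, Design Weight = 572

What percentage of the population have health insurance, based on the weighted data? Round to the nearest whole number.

43

Sum of weights for 'Insured' = 768 + 547 + 367 + 572 = 2254
Total weight = 5253
Weighted proportion = 2254 / 5253 = 0.42908814 → 42.908814%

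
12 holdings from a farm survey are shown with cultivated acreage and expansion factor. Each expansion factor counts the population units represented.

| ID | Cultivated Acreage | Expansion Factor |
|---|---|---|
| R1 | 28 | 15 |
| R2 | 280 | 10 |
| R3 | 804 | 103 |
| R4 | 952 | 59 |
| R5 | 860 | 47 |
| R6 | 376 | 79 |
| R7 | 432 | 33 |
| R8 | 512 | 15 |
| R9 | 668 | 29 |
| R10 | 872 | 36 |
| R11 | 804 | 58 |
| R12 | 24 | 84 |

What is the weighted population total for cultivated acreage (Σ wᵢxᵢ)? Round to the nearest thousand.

Weighted total = 28×15 + 280×10 + 804×103 + 952×59 + 860×47 + 376×79 + 432×33 + 512×15 + 668×29 + 872×36 + 804×58 + 24×84
  = 420 + 2800 + 82812 + 56168 + 40420 + 29704 + 14256 + 7680 + 19372 + 31392 + 46632 + 2016 = 333672

334000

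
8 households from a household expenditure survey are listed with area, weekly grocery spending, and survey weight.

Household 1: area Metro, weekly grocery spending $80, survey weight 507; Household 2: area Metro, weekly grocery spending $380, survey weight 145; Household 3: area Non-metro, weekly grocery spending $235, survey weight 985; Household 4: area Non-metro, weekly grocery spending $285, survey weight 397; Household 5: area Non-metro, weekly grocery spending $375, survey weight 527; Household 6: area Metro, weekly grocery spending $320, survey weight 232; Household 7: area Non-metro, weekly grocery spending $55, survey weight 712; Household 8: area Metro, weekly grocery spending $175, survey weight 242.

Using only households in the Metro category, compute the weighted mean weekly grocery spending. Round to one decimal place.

188.5

Metro rows: 1, 2, 6, 8
Weighted sum = 80×507 + 380×145 + 320×232 + 175×242
  = 212250
Sum of weights = 507 + 145 + 232 + 242 = 1126
Weighted mean = 212250 / 1126 = 188.49911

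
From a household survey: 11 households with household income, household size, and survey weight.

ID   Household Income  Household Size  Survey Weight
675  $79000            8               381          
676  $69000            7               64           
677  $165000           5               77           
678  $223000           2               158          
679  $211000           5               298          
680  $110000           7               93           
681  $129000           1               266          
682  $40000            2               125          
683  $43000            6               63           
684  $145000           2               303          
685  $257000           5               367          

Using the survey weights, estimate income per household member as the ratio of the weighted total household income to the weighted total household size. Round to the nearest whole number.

34719

Σ wᵢ·y = 79000×381 + 69000×64 + 165000×77 + 223000×158 + 211000×298 + 110000×93 + 129000×266 + 40000×125 + 43000×63 + 145000×303 + 257000×367
  = 30099000 + 4416000 + 12705000 + 35234000 + 62878000 + 10230000 + 34314000 + 5000000 + 2709000 + 43935000 + 94319000 = 335839000
Σ wᵢ·x = 8×381 + 7×64 + 5×77 + 2×158 + 5×298 + 7×93 + 1×266 + 2×125 + 6×63 + 2×303 + 5×367
  = 3048 + 448 + 385 + 316 + 1490 + 651 + 266 + 250 + 378 + 606 + 1835 = 9673
Ratio = 335839000 / 9673 = 34719.218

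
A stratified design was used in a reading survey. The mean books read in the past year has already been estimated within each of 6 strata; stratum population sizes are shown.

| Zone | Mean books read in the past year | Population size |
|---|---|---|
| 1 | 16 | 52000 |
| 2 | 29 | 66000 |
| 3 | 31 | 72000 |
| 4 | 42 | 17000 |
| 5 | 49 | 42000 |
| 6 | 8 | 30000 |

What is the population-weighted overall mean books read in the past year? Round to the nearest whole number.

Σ Nₕ·x̄ₕ = 16×52000 + 29×66000 + 31×72000 + 42×17000 + 49×42000 + 8×30000
  = 832000 + 1914000 + 2232000 + 714000 + 2058000 + 240000 = 7990000
Σ Nₕ = 52000 + 66000 + 72000 + 17000 + 42000 + 30000 = 279000
Overall mean = 7990000 / 279000 = 28.637993

29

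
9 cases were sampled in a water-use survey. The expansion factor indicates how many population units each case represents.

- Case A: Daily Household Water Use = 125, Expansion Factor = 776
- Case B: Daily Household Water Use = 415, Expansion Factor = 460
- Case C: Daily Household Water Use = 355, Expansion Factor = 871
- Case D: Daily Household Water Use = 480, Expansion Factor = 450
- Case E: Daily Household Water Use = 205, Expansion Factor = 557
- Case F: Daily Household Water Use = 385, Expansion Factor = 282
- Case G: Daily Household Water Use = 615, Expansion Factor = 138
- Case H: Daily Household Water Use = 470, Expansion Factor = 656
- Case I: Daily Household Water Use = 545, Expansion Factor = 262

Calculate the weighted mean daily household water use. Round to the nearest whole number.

353

Weighted sum = 125×776 + 415×460 + 355×871 + 480×450 + 205×557 + 385×282 + 615×138 + 470×656 + 545×262
  = 97000 + 190900 + 309205 + 216000 + 114185 + 108570 + 84870 + 308320 + 142790 = 1571840
Sum of weights = 776 + 460 + 871 + 450 + 557 + 282 + 138 + 656 + 262 = 4452
Weighted mean = 1571840 / 4452 = 353.06379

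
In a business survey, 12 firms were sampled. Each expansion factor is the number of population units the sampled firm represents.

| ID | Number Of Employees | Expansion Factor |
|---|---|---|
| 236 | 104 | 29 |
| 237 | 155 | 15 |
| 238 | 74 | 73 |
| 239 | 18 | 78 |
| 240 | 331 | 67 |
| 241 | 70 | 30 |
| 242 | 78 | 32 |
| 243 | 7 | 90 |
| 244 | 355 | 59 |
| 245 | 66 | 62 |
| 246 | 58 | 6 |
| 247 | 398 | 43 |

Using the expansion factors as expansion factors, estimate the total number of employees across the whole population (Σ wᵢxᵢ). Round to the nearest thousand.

82000

Weighted total = 82049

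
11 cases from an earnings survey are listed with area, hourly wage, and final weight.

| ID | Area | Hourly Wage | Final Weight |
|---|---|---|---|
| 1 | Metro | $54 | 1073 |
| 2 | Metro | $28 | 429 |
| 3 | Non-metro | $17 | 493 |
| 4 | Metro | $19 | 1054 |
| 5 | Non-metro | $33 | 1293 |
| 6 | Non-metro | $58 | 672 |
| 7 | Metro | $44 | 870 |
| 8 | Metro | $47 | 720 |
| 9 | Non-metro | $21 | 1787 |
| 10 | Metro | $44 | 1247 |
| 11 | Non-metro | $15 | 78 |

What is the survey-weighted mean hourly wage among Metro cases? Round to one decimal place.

Metro rows: 1, 2, 4, 7, 8, 10
Weighted sum = 54×1073 + 28×429 + 19×1054 + 44×870 + 47×720 + 44×1247
  = 57942 + 12012 + 20026 + 38280 + 33840 + 54868 = 216968
Sum of weights = 1073 + 429 + 1054 + 870 + 720 + 1247 = 5393
Weighted mean = 216968 / 5393 = 40.231411

40.2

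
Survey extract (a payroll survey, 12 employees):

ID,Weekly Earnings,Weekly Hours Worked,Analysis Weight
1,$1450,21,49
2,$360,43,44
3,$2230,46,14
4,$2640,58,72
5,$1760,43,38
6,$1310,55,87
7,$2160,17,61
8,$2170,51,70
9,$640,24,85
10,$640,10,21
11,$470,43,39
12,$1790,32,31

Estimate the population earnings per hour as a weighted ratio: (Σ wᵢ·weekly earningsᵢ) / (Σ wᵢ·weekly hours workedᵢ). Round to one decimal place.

38.6

Σ wᵢ·y = 1450×49 + 360×44 + 2230×14 + 2640×72 + 1760×38 + 1310×87 + 2160×61 + 2170×70 + 640×85 + 640×21 + 470×39 + 1790×31
  = 71050 + 15840 + 31220 + 190080 + 66880 + 113970 + 131760 + 151900 + 54400 + 13440 + 18330 + 55490 = 914360
Σ wᵢ·x = 21×49 + 43×44 + 46×14 + 58×72 + 43×38 + 55×87 + 17×61 + 51×70 + 24×85 + 10×21 + 43×39 + 32×31
  = 23686
Ratio = 914360 / 23686 = 38.603394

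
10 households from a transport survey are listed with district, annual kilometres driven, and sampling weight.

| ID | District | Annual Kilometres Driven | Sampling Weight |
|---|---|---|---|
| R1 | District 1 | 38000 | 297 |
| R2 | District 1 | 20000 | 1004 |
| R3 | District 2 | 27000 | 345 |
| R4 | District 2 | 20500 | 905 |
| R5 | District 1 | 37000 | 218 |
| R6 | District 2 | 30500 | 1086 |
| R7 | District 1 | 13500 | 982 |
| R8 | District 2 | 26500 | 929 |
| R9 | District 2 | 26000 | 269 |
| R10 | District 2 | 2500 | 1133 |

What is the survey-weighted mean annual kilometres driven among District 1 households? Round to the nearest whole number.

21067

District 1 rows: R1, R2, R5, R7
Weighted sum = 52689000
Sum of weights = 297 + 1004 + 218 + 982 = 2501
Weighted mean = 52689000 / 2501 = 21067.173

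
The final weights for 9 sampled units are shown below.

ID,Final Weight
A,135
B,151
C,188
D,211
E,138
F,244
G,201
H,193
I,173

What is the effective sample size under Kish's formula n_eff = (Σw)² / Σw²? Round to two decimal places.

Σ wᵢ = 135 + 151 + 188 + 211 + 138 + 244 + 201 + 193 + 173 = 1634
Σ wᵢ² = 18225 + 22801 + 35344 + 44521 + 19044 + 59536 + 40401 + 37249 + 29929 = 307050
n_eff = 1634² / 307050 = 2669956 / 307050 = 8.6955089

8.70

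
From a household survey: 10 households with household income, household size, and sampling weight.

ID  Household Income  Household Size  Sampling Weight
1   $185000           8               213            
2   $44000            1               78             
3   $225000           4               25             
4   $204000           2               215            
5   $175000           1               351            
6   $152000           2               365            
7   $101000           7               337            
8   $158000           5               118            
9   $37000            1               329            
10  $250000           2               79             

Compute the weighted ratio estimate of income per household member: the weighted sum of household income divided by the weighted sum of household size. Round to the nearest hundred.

Σ wᵢ·y = 185000×213 + 44000×78 + 225000×25 + 204000×215 + 175000×351 + 152000×365 + 101000×337 + 158000×118 + 37000×329 + 250000×79
  = 293831000
Σ wᵢ·x = 8×213 + 1×78 + 4×25 + 2×215 + 1×351 + 2×365 + 7×337 + 5×118 + 1×329 + 2×79
  = 1704 + 78 + 100 + 430 + 351 + 730 + 2359 + 590 + 329 + 158 = 6829
Ratio = 293831000 / 6829 = 43026.944

43000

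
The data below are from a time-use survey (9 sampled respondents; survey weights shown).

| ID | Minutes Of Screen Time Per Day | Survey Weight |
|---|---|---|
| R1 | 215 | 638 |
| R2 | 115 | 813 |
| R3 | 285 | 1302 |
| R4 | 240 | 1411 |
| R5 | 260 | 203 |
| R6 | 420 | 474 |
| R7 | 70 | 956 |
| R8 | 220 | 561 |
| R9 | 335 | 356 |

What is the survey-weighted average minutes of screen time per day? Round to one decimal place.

223.7

Weighted sum = 215×638 + 115×813 + 285×1302 + 240×1411 + 260×203 + 420×474 + 70×956 + 220×561 + 335×356
  = 1501835
Sum of weights = 638 + 813 + 1302 + 1411 + 203 + 474 + 956 + 561 + 356 = 6714
Weighted mean = 1501835 / 6714 = 223.68707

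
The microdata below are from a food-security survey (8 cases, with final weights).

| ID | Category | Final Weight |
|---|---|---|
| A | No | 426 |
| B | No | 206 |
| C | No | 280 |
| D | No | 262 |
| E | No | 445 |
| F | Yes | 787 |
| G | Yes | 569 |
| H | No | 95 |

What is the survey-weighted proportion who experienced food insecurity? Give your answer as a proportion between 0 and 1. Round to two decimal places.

0.44

Sum of weights for 'Yes' = 787 + 569 = 1356
Total weight = 426 + 206 + 280 + 262 + 445 + 787 + 569 + 95 = 3070
Weighted proportion = 1356 / 3070 = 0.44169381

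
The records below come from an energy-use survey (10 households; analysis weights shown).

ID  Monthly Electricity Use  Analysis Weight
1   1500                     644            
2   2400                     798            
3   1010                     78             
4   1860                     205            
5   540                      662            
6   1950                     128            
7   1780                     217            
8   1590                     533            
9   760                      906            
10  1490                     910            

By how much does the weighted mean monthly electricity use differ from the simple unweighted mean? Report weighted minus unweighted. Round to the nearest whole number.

-66

Unweighted sum = 1500 + 2400 + 1010 + 1860 + 540 + 1950 + 1780 + 1590 + 760 + 1490 = 14880
Unweighted mean = 14880 / 10 = 1488
Weighted sum = 1500×644 + 2400×798 + 1010×78 + 1860×205 + 540×662 + 1950×128 + 1780×217 + 1590×533 + 760×906 + 1490×910
  = 7226550
Sum of weights = 644 + 798 + 78 + 205 + 662 + 128 + 217 + 533 + 906 + 910 = 5081
Weighted mean = 7226550 / 5081 = 1422.2692
Difference (weighted minus unweighted) = -65.730762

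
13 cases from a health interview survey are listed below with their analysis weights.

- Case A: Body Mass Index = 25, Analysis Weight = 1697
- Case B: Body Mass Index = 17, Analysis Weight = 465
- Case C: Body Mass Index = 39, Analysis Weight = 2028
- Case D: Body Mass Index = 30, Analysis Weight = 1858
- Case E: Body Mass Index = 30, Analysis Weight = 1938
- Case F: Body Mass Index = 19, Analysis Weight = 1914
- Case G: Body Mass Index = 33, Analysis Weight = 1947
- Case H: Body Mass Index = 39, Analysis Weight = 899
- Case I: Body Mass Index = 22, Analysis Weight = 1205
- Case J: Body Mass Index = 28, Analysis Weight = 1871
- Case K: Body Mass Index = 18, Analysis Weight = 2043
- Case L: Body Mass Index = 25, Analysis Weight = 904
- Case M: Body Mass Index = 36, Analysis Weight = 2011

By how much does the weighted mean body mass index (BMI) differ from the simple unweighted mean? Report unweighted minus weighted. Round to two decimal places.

-0.61

Unweighted sum = 361
Unweighted mean = 361 / 13 = 27.769231
Weighted sum = 589648
Sum of weights = 20780
Weighted mean = 589648 / 20780 = 28.375746
Difference (unweighted minus weighted) = -0.60651514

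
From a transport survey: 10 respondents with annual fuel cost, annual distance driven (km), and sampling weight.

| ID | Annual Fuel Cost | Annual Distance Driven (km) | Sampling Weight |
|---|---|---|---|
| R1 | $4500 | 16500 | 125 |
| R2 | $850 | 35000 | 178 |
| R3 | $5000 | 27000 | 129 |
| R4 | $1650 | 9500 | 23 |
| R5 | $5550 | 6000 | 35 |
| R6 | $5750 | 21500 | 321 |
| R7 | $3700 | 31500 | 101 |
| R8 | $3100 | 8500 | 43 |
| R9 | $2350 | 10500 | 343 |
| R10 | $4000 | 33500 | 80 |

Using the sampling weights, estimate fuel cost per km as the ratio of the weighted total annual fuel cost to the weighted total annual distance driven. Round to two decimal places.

0.18

Σ wᵢ·y = 4500×125 + 850×178 + 5000×129 + 1650×23 + 5550×35 + 5750×321 + 3700×101 + 3100×43 + 2350×343 + 4000×80
  = 5069800
Σ wᵢ·x = 16500×125 + 35000×178 + 27000×129 + 9500×23 + 6000×35 + 21500×321 + 31500×101 + 8500×43 + 10500×343 + 33500×80
  = 28934000
Ratio = 5069800 / 28934000 = 0.17521946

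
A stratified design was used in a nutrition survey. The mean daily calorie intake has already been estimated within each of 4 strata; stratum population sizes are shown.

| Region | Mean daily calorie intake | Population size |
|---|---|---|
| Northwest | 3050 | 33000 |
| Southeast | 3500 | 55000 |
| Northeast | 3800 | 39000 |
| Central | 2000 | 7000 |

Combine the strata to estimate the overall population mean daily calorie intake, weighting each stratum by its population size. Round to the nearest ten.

Σ Nₕ·x̄ₕ = 3050×33000 + 3500×55000 + 3800×39000 + 2000×7000
  = 100650000 + 192500000 + 148200000 + 14000000 = 455350000
Σ Nₕ = 33000 + 55000 + 39000 + 7000 = 134000
Overall mean = 455350000 / 134000 = 3398.1343

3400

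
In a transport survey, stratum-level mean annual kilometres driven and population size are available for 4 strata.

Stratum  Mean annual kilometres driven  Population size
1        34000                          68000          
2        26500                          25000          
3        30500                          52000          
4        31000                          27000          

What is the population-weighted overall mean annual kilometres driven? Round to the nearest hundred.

31400

Σ Nₕ·x̄ₕ = 34000×68000 + 26500×25000 + 30500×52000 + 31000×27000
  = 5397500000
Σ Nₕ = 68000 + 25000 + 52000 + 27000 = 172000
Overall mean = 5397500000 / 172000 = 31380.814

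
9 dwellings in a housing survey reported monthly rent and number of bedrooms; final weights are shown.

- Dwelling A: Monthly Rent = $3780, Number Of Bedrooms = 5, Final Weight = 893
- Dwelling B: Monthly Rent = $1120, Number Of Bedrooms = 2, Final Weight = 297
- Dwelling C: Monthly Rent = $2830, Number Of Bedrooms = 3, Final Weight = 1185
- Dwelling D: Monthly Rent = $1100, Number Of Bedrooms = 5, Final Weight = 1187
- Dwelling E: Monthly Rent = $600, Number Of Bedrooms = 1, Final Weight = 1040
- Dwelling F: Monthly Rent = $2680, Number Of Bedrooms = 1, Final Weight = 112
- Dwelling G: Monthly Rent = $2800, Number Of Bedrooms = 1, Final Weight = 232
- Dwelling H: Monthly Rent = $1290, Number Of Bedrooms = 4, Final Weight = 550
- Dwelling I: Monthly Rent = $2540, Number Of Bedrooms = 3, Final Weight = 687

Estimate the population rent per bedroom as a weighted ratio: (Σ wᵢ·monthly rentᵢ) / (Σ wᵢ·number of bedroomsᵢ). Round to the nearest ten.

Σ wᵢ·y = 3780×893 + 1120×297 + 2830×1185 + 1100×1187 + 600×1040 + 2680×112 + 2800×232 + 1290×550 + 2540×687
  = 12395670
Σ wᵢ·x = 5×893 + 2×297 + 3×1185 + 5×1187 + 1×1040 + 1×112 + 1×232 + 4×550 + 3×687
  = 4465 + 594 + 3555 + 5935 + 1040 + 112 + 232 + 2200 + 2061 = 20194
Ratio = 12395670 / 20194 = 613.82936

610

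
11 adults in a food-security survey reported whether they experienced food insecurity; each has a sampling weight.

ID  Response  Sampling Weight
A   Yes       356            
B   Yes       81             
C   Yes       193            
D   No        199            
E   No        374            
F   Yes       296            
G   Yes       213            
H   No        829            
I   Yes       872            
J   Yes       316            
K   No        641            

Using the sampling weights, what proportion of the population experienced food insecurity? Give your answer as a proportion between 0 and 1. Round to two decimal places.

Sum of weights for 'Yes' = 356 + 81 + 193 + 296 + 213 + 872 + 316 = 2327
Total weight = 356 + 81 + 193 + 199 + 374 + 296 + 213 + 829 + 872 + 316 + 641 = 4370
Weighted proportion = 2327 / 4370 = 0.53249428

0.53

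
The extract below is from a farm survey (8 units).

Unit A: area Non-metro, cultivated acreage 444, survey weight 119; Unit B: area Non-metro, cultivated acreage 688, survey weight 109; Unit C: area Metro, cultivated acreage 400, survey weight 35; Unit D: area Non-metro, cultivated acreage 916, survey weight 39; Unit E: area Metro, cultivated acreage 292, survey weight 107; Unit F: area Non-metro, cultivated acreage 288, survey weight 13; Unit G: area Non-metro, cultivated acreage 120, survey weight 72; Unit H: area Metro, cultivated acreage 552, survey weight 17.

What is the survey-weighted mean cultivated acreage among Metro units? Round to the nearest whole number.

344

Metro rows: C, E, H
Weighted sum = 400×35 + 292×107 + 552×17
  = 14000 + 31244 + 9384 = 54628
Sum of weights = 35 + 107 + 17 = 159
Weighted mean = 54628 / 159 = 343.57233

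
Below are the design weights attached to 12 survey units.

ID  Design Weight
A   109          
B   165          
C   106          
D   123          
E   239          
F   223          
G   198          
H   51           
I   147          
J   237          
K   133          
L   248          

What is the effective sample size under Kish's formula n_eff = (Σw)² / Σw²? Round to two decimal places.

10.55

Σ wᵢ = 109 + 165 + 106 + 123 + 239 + 223 + 198 + 51 + 147 + 237 + 133 + 248 = 1979
Σ wᵢ² = 371097
n_eff = 1979² / 371097 = 3916441 / 371097 = 10.553685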